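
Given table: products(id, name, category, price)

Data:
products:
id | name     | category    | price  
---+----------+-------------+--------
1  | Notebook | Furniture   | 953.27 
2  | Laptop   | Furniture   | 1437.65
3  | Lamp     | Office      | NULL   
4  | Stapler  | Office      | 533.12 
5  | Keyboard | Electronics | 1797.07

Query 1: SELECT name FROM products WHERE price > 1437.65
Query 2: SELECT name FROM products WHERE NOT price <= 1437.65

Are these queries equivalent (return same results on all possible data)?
Yes, equivalent

Both queries return: [('Keyboard',)]

Reason: Both filter price > 1437.65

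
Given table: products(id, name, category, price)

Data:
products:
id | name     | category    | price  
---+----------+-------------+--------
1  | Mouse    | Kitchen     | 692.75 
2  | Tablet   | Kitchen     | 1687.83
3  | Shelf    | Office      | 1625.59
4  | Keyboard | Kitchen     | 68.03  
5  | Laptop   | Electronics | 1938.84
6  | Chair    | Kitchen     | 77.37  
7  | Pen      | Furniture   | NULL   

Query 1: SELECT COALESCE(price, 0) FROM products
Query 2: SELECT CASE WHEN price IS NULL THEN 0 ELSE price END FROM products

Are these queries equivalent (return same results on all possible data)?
Yes, equivalent

Both queries return: [(0,), (68.03,), (77.37,), (692.75,), (1625.59,), (1687.83,), (1938.84,)]

Reason: COALESCE vs CASE for NULL handling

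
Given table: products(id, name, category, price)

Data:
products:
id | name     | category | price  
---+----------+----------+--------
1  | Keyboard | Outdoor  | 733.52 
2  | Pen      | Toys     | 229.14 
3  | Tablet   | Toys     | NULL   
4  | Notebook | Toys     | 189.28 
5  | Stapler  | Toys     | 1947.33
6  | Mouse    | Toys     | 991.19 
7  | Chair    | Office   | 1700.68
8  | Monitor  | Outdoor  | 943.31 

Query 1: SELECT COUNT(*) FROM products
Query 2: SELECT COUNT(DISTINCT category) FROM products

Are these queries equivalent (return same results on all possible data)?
No, not equivalent

Query 1 returns: [(8,)]
Query 2 returns: [(3,)]

Reason: COUNT(*) counts rows, COUNT(DISTINCT category) counts unique categorys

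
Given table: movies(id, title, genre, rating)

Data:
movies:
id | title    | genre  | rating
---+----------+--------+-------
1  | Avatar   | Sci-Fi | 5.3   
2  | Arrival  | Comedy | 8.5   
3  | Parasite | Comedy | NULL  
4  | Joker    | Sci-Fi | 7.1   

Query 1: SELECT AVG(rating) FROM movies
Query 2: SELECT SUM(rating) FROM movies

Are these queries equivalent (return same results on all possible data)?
No, not equivalent

Query 1 returns: [(6.966666666666666,)]
Query 2 returns: [(20.9,)]

Reason: AVG vs SUM give different aggregate values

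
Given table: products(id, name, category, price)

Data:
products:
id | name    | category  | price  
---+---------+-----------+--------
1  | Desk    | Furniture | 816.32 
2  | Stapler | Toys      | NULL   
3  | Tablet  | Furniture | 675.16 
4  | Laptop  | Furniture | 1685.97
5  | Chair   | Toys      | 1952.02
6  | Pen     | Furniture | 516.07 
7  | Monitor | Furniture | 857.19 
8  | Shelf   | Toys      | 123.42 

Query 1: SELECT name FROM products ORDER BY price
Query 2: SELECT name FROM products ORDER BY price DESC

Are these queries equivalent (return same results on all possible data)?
No, not equivalent

Query 1 returns: [('Stapler',), ('Shelf',), ('Pen',), ('Tablet',), ('Desk',), ('Monitor',), ('Laptop',), ('Chair',)]
Query 2 returns: [('Chair',), ('Laptop',), ('Monitor',), ('Desk',), ('Tablet',), ('Pen',), ('Shelf',), ('Stapler',)]

Reason: ASC vs DESC gives opposite ordering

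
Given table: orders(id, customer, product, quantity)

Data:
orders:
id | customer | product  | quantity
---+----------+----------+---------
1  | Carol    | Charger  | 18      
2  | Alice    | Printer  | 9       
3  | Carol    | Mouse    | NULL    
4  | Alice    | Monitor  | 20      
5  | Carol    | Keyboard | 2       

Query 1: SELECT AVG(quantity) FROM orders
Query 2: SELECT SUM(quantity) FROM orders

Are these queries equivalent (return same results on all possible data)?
No, not equivalent

Query 1 returns: [(12.25,)]
Query 2 returns: [(49,)]

Reason: AVG vs SUM give different aggregate values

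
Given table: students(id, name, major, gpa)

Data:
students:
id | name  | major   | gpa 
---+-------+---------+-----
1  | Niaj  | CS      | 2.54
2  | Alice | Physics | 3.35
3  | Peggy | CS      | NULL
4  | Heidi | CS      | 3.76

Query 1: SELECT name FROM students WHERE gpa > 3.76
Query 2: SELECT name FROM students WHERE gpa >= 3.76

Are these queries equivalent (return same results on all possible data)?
No, not equivalent

Query 1 returns: []
Query 2 returns: [('Heidi',)]

Reason: > vs >= gives different results when gpa = 3.76 exists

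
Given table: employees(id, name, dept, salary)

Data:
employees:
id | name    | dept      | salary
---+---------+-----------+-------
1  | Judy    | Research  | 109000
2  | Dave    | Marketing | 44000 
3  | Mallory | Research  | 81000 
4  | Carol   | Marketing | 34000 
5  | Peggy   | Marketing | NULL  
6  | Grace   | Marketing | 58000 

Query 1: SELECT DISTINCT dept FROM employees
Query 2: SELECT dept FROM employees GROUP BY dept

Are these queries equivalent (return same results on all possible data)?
Yes, equivalent

Both queries return: [('Marketing',), ('Research',)]

Reason: Both get unique depts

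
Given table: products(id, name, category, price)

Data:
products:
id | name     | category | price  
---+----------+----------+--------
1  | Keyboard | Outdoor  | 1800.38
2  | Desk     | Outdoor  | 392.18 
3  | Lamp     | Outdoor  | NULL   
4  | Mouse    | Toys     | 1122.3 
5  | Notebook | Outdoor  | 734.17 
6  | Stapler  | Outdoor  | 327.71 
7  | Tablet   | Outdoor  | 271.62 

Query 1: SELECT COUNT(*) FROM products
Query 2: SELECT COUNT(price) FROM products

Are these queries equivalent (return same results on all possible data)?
No, not equivalent

Query 1 returns: [(7,)]
Query 2 returns: [(6,)]

Reason: COUNT(*) includes NULLs, COUNT(column) excludes them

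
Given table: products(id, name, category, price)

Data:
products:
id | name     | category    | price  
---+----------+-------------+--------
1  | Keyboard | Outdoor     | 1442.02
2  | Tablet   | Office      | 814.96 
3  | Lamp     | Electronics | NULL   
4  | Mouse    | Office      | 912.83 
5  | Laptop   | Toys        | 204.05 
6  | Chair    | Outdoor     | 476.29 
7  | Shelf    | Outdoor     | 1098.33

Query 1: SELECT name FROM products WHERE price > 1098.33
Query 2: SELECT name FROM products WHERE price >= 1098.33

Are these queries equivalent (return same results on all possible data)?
No, not equivalent

Query 1 returns: [('Keyboard',)]
Query 2 returns: [('Keyboard',), ('Shelf',)]

Reason: > vs >= gives different results when price = 1098.33 exists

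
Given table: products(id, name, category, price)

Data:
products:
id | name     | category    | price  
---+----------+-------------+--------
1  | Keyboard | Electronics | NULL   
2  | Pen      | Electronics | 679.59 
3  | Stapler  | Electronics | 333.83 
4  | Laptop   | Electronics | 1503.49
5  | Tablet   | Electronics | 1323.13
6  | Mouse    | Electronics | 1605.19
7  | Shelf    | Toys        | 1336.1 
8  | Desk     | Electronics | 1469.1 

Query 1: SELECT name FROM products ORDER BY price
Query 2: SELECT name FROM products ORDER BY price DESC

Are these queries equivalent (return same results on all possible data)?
No, not equivalent

Query 1 returns: [('Keyboard',), ('Stapler',), ('Pen',), ('Tablet',), ('Shelf',), ('Desk',), ('Laptop',), ('Mouse',)]
Query 2 returns: [('Mouse',), ('Laptop',), ('Desk',), ('Shelf',), ('Tablet',), ('Pen',), ('Stapler',), ('Keyboard',)]

Reason: ASC vs DESC gives opposite ordering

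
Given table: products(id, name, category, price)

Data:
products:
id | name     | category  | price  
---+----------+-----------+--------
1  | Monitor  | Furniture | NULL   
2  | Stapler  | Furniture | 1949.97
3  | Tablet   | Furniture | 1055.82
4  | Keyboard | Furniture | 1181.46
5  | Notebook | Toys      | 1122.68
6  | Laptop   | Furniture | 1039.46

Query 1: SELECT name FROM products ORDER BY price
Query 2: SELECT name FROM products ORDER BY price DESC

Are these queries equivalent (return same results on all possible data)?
No, not equivalent

Query 1 returns: [('Monitor',), ('Laptop',), ('Tablet',), ('Notebook',), ('Keyboard',), ('Stapler',)]
Query 2 returns: [('Stapler',), ('Keyboard',), ('Notebook',), ('Tablet',), ('Laptop',), ('Monitor',)]

Reason: ASC vs DESC gives opposite ordering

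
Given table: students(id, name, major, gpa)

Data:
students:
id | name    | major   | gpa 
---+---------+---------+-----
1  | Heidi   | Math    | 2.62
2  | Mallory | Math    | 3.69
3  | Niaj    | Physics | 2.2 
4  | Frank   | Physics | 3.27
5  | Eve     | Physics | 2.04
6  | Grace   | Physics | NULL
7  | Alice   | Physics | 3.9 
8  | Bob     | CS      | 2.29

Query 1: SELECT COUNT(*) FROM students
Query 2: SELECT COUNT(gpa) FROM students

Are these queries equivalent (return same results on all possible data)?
No, not equivalent

Query 1 returns: [(8,)]
Query 2 returns: [(7,)]

Reason: COUNT(*) includes NULLs, COUNT(column) excludes them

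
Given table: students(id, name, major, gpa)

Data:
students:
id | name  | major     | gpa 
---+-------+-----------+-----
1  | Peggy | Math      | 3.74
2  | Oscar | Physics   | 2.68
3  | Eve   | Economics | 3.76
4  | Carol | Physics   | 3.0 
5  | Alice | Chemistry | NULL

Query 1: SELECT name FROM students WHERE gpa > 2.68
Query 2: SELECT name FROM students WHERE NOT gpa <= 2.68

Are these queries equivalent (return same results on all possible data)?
Yes, equivalent

Both queries return: [('Carol',), ('Eve',), ('Peggy',)]

Reason: Both filter gpa > 2.68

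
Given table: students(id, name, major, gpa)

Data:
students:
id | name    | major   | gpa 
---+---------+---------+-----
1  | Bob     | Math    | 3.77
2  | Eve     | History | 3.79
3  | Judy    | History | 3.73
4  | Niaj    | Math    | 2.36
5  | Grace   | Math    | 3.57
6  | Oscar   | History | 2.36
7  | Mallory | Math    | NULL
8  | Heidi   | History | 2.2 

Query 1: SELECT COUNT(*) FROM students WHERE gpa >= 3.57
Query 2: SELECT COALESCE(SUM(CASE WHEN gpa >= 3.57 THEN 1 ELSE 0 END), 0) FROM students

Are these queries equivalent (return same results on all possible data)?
Yes, equivalent

Both queries return: [(4,)]

Reason: COUNT with WHERE vs conditional SUM (COALESCE handles empty-table NULL)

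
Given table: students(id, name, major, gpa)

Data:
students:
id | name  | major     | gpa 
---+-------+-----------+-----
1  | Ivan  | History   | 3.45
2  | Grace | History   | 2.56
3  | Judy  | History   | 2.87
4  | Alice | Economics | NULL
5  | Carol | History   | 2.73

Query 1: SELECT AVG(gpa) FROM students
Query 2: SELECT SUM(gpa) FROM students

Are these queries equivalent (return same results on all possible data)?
No, not equivalent

Query 1 returns: [(2.9025,)]
Query 2 returns: [(11.61,)]

Reason: AVG vs SUM give different aggregate values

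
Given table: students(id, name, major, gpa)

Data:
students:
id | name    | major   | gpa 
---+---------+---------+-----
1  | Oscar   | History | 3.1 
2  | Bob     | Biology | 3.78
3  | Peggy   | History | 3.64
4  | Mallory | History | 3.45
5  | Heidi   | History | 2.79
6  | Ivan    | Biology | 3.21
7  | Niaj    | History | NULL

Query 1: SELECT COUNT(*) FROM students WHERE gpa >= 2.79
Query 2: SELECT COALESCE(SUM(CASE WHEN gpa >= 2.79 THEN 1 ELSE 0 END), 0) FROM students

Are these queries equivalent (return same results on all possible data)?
Yes, equivalent

Both queries return: [(6,)]

Reason: COUNT with WHERE vs conditional SUM (COALESCE handles empty-table NULL)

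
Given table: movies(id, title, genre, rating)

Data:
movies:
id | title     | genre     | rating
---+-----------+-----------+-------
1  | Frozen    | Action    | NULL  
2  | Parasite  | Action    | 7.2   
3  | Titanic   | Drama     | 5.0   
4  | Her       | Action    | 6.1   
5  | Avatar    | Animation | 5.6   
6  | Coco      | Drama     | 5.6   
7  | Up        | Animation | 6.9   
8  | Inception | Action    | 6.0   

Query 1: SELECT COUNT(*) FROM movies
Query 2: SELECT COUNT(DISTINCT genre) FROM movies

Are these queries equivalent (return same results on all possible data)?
No, not equivalent

Query 1 returns: [(8,)]
Query 2 returns: [(3,)]

Reason: COUNT(*) counts rows, COUNT(DISTINCT genre) counts unique genres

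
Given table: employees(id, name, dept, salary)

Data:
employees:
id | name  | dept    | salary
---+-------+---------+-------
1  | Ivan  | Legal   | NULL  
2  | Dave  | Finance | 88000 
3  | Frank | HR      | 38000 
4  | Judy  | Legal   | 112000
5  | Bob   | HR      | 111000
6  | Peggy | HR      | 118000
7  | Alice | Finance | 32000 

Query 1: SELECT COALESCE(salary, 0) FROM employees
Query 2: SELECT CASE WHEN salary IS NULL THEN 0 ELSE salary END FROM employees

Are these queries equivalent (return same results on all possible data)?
Yes, equivalent

Both queries return: [(0,), (32000,), (38000,), (88000,), (111000,), (112000,), (118000,)]

Reason: COALESCE vs CASE for NULL handling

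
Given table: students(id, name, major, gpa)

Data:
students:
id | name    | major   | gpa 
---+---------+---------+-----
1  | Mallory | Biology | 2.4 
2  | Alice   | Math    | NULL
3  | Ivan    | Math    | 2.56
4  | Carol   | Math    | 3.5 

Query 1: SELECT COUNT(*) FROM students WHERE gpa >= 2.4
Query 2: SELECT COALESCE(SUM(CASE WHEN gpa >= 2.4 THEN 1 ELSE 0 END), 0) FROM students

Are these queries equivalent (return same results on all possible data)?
Yes, equivalent

Both queries return: [(3,)]

Reason: COUNT with WHERE vs conditional SUM (COALESCE handles empty-table NULL)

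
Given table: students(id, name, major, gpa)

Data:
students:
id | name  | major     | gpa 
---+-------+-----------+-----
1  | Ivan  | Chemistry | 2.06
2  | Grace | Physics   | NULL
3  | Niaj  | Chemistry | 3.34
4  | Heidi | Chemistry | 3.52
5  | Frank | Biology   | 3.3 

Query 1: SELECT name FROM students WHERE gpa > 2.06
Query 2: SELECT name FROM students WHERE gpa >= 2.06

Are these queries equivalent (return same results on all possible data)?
No, not equivalent

Query 1 returns: [('Niaj',), ('Heidi',), ('Frank',)]
Query 2 returns: [('Ivan',), ('Niaj',), ('Heidi',), ('Frank',)]

Reason: > vs >= gives different results when gpa = 2.06 exists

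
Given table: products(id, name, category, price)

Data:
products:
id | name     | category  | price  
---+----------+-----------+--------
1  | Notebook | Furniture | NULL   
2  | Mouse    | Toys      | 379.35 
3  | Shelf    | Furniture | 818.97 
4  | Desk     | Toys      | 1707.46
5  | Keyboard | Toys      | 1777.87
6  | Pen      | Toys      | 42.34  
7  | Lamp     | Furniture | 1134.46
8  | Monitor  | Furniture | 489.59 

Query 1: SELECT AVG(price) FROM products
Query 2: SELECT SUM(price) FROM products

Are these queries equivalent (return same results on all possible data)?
No, not equivalent

Query 1 returns: [(907.1485714285715,)]
Query 2 returns: [(6350.04,)]

Reason: AVG vs SUM give different aggregate values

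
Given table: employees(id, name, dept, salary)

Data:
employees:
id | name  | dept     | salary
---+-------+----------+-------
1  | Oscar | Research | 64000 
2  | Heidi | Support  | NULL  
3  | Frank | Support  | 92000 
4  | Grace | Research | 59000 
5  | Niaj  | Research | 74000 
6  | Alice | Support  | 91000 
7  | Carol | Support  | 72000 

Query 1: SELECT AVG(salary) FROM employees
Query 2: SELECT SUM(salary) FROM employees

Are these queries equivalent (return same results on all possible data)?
No, not equivalent

Query 1 returns: [(75333.33333333333,)]
Query 2 returns: [(452000,)]

Reason: AVG vs SUM give different aggregate values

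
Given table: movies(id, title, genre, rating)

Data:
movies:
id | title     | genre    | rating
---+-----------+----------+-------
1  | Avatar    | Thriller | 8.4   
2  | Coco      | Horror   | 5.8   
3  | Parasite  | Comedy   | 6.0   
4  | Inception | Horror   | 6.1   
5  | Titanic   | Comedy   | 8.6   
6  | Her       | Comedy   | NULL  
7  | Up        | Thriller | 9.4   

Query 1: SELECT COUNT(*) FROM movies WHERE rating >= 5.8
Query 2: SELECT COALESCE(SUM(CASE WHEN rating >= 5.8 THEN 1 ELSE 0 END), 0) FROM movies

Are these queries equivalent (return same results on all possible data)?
Yes, equivalent

Both queries return: [(6,)]

Reason: COUNT with WHERE vs conditional SUM (COALESCE handles empty-table NULL)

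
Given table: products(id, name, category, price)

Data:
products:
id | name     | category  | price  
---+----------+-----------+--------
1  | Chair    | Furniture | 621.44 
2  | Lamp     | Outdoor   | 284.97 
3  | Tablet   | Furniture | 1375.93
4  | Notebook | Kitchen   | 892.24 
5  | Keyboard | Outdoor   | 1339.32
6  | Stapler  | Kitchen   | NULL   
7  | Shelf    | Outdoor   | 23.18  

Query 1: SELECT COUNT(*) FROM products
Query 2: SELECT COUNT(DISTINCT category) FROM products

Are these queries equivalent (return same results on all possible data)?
No, not equivalent

Query 1 returns: [(7,)]
Query 2 returns: [(3,)]

Reason: COUNT(*) counts rows, COUNT(DISTINCT category) counts unique categorys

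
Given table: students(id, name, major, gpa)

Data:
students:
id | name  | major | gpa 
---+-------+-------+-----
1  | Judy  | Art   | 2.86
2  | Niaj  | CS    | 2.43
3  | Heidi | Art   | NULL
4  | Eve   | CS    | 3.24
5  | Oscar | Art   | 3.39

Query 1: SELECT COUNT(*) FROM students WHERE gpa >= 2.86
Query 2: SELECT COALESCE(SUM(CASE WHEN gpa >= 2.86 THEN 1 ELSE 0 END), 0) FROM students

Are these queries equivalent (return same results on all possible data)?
Yes, equivalent

Both queries return: [(3,)]

Reason: COUNT with WHERE vs conditional SUM (COALESCE handles empty-table NULL)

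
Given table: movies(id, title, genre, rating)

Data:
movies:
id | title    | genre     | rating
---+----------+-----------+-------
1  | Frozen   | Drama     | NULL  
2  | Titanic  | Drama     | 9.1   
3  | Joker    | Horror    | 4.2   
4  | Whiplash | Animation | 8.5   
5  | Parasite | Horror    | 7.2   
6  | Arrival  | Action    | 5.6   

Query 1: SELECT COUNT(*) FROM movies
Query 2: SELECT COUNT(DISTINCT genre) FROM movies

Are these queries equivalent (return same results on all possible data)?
No, not equivalent

Query 1 returns: [(6,)]
Query 2 returns: [(4,)]

Reason: COUNT(*) counts rows, COUNT(DISTINCT genre) counts unique genres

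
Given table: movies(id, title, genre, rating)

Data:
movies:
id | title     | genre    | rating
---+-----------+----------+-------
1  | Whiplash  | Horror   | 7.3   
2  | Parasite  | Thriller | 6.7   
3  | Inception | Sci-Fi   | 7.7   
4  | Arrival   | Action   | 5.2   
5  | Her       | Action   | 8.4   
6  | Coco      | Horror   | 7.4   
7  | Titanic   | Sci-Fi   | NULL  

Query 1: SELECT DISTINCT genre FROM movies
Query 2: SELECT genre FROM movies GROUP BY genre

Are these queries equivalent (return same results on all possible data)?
Yes, equivalent

Both queries return: [('Action',), ('Horror',), ('Sci-Fi',), ('Thriller',)]

Reason: Both get unique genres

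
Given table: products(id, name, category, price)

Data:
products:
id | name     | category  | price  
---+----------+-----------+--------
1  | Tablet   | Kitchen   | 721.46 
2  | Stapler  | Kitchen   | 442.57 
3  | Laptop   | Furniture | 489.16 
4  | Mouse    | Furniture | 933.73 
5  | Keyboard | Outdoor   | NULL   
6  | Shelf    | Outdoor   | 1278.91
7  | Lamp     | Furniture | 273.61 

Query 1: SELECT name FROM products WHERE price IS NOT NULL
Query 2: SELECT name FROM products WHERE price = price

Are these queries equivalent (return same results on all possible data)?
Yes, equivalent

Both queries return: [('Lamp',), ('Laptop',), ('Mouse',), ('Shelf',), ('Stapler',), ('Tablet',)]

Reason: IS NOT NULL vs self-equality (both exclude NULLs)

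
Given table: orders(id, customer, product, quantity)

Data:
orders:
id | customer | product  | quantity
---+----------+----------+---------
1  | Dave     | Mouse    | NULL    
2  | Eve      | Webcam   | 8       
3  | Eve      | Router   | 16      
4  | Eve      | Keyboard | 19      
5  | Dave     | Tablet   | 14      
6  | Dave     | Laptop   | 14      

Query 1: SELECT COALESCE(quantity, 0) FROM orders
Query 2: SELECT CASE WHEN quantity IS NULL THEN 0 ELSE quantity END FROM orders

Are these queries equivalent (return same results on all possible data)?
Yes, equivalent

Both queries return: [(0,), (8,), (14,), (14,), (16,), (19,)]

Reason: COALESCE vs CASE for NULL handling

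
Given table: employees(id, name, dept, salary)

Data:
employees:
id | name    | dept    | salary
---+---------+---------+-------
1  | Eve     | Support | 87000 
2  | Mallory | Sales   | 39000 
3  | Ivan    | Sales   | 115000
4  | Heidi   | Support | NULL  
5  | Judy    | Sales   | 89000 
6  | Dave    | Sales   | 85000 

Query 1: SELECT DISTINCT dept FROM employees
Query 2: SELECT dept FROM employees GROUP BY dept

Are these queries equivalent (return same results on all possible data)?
Yes, equivalent

Both queries return: [('Sales',), ('Support',)]

Reason: Both get unique depts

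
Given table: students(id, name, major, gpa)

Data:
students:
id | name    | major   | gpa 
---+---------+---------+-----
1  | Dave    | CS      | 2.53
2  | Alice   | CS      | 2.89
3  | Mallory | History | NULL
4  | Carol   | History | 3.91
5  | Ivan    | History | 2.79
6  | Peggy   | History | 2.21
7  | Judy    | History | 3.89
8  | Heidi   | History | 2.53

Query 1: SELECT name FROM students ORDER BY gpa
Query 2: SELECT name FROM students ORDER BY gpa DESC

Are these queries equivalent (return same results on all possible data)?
No, not equivalent

Query 1 returns: [('Mallory',), ('Peggy',), ('Dave',), ('Heidi',), ('Ivan',), ('Alice',), ('Judy',), ('Carol',)]
Query 2 returns: [('Carol',), ('Judy',), ('Alice',), ('Ivan',), ('Dave',), ('Heidi',), ('Peggy',), ('Mallory',)]

Reason: ASC vs DESC gives opposite ordering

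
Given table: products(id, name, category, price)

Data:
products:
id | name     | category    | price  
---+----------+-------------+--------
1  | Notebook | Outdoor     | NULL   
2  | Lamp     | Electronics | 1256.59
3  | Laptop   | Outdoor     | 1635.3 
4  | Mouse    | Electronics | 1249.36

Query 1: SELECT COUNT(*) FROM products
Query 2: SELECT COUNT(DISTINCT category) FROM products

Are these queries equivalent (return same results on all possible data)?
No, not equivalent

Query 1 returns: [(4,)]
Query 2 returns: [(2,)]

Reason: COUNT(*) counts rows, COUNT(DISTINCT category) counts unique categorys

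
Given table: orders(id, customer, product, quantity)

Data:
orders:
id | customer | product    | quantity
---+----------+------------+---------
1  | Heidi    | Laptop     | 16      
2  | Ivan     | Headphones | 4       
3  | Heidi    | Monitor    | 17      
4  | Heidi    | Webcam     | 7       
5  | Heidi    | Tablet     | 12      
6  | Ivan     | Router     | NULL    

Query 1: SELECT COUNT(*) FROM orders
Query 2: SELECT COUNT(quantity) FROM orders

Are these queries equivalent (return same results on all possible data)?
No, not equivalent

Query 1 returns: [(6,)]
Query 2 returns: [(5,)]

Reason: COUNT(*) includes NULLs, COUNT(column) excludes them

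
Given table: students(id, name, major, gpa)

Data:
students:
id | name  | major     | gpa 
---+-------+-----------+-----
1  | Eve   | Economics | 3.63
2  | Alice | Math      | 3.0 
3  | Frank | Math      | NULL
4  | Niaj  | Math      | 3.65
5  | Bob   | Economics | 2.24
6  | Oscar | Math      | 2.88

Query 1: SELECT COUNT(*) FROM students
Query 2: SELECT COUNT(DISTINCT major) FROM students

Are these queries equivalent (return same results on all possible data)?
No, not equivalent

Query 1 returns: [(6,)]
Query 2 returns: [(2,)]

Reason: COUNT(*) counts rows, COUNT(DISTINCT major) counts unique majors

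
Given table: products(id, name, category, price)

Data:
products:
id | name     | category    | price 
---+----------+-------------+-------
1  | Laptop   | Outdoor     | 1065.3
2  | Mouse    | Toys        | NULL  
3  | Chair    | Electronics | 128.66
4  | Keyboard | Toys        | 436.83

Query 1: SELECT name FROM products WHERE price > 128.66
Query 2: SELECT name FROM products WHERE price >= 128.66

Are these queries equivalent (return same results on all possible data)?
No, not equivalent

Query 1 returns: [('Laptop',), ('Keyboard',)]
Query 2 returns: [('Laptop',), ('Chair',), ('Keyboard',)]

Reason: > vs >= gives different results when price = 128.66 exists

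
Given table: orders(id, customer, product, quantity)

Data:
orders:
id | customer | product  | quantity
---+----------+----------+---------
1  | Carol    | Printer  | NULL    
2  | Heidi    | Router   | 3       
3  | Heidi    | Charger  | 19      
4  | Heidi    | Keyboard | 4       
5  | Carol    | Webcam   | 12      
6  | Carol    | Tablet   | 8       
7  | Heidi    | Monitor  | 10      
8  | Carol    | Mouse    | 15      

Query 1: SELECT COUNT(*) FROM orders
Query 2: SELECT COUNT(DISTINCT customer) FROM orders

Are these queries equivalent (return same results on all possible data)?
No, not equivalent

Query 1 returns: [(8,)]
Query 2 returns: [(2,)]

Reason: COUNT(*) counts rows, COUNT(DISTINCT customer) counts unique customers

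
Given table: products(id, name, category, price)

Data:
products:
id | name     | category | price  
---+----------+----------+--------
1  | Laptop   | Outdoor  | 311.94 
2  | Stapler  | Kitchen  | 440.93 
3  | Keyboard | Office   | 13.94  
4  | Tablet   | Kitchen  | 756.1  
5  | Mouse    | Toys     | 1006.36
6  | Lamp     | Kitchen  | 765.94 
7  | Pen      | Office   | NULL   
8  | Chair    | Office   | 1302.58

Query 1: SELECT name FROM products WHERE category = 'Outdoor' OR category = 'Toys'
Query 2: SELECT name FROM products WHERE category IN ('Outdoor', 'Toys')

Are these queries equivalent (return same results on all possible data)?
Yes, equivalent

Both queries return: [('Laptop',), ('Mouse',)]

Reason: OR vs IN are equivalent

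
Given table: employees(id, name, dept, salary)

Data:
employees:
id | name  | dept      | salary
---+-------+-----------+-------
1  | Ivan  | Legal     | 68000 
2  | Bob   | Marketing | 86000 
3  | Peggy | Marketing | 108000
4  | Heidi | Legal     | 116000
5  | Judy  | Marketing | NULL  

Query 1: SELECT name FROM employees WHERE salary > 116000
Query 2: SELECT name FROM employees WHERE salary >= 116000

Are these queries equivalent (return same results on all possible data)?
No, not equivalent

Query 1 returns: []
Query 2 returns: [('Heidi',)]

Reason: > vs >= gives different results when salary = 116000 exists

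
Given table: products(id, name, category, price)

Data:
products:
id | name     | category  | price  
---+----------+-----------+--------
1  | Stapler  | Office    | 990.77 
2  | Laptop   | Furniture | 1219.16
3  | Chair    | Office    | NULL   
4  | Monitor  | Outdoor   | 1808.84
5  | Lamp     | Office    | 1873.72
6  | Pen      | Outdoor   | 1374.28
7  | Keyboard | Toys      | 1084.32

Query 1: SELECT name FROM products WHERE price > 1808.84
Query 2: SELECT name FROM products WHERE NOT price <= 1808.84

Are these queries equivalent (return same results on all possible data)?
Yes, equivalent

Both queries return: [('Lamp',)]

Reason: Both filter price > 1808.84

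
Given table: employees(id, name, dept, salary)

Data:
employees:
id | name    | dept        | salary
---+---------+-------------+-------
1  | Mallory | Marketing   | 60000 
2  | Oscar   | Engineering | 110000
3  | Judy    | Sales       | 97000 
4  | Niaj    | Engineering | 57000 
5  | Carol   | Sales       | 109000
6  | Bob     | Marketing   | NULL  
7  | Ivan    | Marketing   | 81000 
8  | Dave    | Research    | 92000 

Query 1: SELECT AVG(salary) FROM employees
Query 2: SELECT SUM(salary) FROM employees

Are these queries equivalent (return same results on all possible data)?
No, not equivalent

Query 1 returns: [(86571.42857142857,)]
Query 2 returns: [(606000,)]

Reason: AVG vs SUM give different aggregate values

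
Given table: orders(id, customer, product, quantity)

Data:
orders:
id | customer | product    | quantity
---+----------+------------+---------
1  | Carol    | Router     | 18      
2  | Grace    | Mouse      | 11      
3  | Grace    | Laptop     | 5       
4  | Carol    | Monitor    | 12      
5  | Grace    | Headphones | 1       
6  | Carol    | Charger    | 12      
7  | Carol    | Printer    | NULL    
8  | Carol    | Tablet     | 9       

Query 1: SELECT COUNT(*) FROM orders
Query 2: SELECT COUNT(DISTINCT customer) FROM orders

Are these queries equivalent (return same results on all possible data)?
No, not equivalent

Query 1 returns: [(8,)]
Query 2 returns: [(2,)]

Reason: COUNT(*) counts rows, COUNT(DISTINCT customer) counts unique customers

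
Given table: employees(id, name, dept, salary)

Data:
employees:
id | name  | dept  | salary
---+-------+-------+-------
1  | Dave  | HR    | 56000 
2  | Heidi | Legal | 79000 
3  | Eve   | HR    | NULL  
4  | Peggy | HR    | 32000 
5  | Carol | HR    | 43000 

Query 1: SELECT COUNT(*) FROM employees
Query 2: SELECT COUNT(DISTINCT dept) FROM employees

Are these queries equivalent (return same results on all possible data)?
No, not equivalent

Query 1 returns: [(5,)]
Query 2 returns: [(2,)]

Reason: COUNT(*) counts rows, COUNT(DISTINCT dept) counts unique depts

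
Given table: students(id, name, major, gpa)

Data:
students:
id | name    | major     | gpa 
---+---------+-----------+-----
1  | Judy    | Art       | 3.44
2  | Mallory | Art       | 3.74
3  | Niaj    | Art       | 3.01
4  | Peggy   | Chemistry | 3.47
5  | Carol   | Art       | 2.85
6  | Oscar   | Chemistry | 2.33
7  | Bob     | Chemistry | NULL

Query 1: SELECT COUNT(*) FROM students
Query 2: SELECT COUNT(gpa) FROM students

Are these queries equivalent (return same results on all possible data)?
No, not equivalent

Query 1 returns: [(7,)]
Query 2 returns: [(6,)]

Reason: COUNT(*) includes NULLs, COUNT(column) excludes them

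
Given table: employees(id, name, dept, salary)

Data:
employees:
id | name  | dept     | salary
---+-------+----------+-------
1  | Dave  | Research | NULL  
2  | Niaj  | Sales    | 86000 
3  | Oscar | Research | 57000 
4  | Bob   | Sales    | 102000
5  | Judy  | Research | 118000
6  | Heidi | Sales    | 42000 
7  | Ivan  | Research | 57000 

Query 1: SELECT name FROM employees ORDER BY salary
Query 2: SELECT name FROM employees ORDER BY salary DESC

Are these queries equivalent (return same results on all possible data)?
No, not equivalent

Query 1 returns: [('Dave',), ('Heidi',), ('Oscar',), ('Ivan',), ('Niaj',), ('Bob',), ('Judy',)]
Query 2 returns: [('Judy',), ('Bob',), ('Niaj',), ('Oscar',), ('Ivan',), ('Heidi',), ('Dave',)]

Reason: ASC vs DESC gives opposite ordering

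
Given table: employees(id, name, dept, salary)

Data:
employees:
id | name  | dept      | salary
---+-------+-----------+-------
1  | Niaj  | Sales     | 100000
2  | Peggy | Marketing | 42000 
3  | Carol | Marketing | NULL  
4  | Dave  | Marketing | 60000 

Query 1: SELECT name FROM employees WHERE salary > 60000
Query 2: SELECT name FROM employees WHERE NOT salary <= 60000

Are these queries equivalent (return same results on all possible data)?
Yes, equivalent

Both queries return: [('Niaj',)]

Reason: Both filter salary > 60000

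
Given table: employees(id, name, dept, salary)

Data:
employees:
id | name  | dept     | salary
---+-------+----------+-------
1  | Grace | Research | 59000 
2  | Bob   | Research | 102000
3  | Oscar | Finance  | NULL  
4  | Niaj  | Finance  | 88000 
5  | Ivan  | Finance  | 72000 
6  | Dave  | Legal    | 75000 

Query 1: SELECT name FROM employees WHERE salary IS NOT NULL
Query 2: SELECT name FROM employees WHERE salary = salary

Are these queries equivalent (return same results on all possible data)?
Yes, equivalent

Both queries return: [('Bob',), ('Dave',), ('Grace',), ('Ivan',), ('Niaj',)]

Reason: IS NOT NULL vs self-equality (both exclude NULLs)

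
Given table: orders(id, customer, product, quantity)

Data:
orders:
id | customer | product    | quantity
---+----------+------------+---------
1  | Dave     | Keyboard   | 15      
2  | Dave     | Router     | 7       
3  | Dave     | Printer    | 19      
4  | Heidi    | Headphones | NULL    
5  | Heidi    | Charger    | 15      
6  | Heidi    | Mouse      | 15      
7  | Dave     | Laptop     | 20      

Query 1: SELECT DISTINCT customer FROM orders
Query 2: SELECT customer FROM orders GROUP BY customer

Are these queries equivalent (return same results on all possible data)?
Yes, equivalent

Both queries return: [('Dave',), ('Heidi',)]

Reason: Both get unique customers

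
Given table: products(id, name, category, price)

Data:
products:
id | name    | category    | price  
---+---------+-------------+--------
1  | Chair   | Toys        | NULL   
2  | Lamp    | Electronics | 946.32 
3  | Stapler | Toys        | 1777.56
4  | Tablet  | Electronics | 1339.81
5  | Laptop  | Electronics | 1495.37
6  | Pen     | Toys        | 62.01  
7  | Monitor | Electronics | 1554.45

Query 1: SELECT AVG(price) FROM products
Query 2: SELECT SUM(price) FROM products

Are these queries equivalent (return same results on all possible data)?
No, not equivalent

Query 1 returns: [(1195.9199999999998,)]
Query 2 returns: [(7175.5199999999995,)]

Reason: AVG vs SUM give different aggregate values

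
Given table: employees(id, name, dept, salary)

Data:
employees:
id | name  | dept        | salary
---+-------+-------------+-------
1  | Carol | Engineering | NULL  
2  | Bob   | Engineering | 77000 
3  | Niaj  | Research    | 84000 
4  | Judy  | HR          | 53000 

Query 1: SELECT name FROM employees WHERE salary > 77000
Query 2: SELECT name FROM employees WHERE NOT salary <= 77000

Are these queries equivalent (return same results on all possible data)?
Yes, equivalent

Both queries return: [('Niaj',)]

Reason: Both filter salary > 77000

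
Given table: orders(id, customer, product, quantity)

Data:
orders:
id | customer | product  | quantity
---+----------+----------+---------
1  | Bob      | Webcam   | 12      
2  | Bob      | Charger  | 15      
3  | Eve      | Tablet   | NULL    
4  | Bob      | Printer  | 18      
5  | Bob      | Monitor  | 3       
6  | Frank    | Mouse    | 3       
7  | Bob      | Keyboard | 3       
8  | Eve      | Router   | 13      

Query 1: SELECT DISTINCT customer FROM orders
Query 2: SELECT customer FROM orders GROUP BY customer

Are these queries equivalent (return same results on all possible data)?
Yes, equivalent

Both queries return: [('Bob',), ('Eve',), ('Frank',)]

Reason: Both get unique customers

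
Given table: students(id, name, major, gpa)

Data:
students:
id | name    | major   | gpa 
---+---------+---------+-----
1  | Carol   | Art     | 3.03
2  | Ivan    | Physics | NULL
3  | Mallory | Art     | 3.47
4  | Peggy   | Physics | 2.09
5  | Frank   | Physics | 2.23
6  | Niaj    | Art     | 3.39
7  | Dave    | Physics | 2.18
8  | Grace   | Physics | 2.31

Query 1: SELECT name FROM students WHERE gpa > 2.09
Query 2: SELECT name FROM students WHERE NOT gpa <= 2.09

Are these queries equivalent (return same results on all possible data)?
Yes, equivalent

Both queries return: [('Carol',), ('Dave',), ('Frank',), ('Grace',), ('Mallory',), ('Niaj',)]

Reason: Both filter gpa > 2.09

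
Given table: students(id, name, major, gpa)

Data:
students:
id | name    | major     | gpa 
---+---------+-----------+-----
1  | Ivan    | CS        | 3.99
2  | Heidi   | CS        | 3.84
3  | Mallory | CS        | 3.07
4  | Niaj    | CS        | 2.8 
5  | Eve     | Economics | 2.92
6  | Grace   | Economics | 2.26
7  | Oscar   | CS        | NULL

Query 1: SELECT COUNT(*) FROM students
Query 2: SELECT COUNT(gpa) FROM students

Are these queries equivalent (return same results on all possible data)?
No, not equivalent

Query 1 returns: [(7,)]
Query 2 returns: [(6,)]

Reason: COUNT(*) includes NULLs, COUNT(column) excludes them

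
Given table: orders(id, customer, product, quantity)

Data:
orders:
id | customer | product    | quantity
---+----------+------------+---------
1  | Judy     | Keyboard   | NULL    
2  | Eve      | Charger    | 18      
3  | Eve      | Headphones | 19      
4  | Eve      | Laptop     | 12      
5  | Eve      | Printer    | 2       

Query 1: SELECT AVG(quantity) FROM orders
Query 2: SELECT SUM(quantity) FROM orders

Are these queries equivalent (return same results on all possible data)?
No, not equivalent

Query 1 returns: [(12.75,)]
Query 2 returns: [(51,)]

Reason: AVG vs SUM give different aggregate values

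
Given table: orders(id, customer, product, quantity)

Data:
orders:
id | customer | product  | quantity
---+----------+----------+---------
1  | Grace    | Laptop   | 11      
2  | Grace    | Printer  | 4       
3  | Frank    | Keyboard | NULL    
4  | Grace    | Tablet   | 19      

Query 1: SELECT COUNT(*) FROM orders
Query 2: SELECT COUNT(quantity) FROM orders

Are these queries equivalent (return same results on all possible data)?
No, not equivalent

Query 1 returns: [(4,)]
Query 2 returns: [(3,)]

Reason: COUNT(*) includes NULLs, COUNT(column) excludes them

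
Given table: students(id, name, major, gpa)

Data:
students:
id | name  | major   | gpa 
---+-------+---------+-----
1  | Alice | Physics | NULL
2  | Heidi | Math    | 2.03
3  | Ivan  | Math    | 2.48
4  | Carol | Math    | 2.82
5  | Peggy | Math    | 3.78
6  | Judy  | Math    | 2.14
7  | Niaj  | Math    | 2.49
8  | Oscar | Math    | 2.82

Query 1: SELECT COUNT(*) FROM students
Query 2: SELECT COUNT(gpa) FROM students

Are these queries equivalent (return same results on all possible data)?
No, not equivalent

Query 1 returns: [(8,)]
Query 2 returns: [(7,)]

Reason: COUNT(*) includes NULLs, COUNT(column) excludes them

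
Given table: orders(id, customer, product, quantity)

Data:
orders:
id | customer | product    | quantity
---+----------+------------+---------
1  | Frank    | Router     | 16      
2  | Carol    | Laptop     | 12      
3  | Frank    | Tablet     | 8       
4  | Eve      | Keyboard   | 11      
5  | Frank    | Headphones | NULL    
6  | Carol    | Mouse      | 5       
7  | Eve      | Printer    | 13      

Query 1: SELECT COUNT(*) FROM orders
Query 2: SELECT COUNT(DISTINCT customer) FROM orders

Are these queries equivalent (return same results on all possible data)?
No, not equivalent

Query 1 returns: [(7,)]
Query 2 returns: [(3,)]

Reason: COUNT(*) counts rows, COUNT(DISTINCT customer) counts unique customers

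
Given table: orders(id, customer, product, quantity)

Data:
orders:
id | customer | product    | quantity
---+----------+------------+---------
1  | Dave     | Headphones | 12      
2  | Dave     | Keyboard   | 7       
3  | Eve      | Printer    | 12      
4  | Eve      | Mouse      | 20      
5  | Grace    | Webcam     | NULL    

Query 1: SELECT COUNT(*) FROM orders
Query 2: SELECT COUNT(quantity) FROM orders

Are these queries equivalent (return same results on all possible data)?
No, not equivalent

Query 1 returns: [(5,)]
Query 2 returns: [(4,)]

Reason: COUNT(*) includes NULLs, COUNT(column) excludes them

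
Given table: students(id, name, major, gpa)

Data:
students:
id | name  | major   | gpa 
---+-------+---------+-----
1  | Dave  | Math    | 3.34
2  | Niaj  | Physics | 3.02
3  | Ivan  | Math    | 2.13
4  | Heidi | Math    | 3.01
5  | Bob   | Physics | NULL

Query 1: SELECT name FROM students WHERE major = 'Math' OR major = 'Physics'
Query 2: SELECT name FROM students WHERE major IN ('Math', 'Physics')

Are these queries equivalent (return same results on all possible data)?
Yes, equivalent

Both queries return: [('Bob',), ('Dave',), ('Heidi',), ('Ivan',), ('Niaj',)]

Reason: OR vs IN are equivalent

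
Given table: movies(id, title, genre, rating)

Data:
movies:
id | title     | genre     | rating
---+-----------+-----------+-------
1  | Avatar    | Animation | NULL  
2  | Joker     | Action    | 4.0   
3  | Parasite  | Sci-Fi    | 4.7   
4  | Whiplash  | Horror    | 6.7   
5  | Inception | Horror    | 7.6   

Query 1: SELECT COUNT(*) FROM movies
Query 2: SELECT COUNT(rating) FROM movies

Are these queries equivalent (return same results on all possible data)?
No, not equivalent

Query 1 returns: [(5,)]
Query 2 returns: [(4,)]

Reason: COUNT(*) includes NULLs, COUNT(column) excludes them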